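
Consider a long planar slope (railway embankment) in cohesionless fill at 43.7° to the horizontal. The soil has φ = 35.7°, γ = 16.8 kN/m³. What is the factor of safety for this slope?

FS = 0.75

For a dry cohesionless infinite slope the factor of safety is FS = tanφ / tanβ.
FS = tan35.7° / tan43.7° = 0.7186 / 0.9556 = 0.752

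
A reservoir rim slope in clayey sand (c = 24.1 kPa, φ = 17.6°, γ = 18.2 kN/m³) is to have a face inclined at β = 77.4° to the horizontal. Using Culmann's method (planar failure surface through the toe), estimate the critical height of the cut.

Culmann's analysis gives the critical failure plane at α_cr = (β + φ)/2 = (77.4 + 17.6)/2 = 47.5°, and the critical height
H_c = (4c/γ) · sinβ cosφ / [1 − cos(β − φ)]
    = (4·24.1/18.2) · sin77.4°·cos17.6° / [1 − cos(59.8°)]
    = 5.297 · 0.9759·0.9532 / [1 − 0.5030]
    = 5.297 · 0.9302 / 0.4970
    = 9.91 m

H_c = 9.91 m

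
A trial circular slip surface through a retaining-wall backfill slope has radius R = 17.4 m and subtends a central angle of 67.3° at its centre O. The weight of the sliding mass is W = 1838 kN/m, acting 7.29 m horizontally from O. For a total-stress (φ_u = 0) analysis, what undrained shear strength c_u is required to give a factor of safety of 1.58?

FS = c_u·L_a·R / (W·d), so c_u = FS·W·d / (L_a·R).
Arc length L_a = R·θ = 17.4·(67.3°·π/180) = 17.4·1.1746 = 20.44 m
c_u = 1.58·1838·7.29 / (20.44·17.4) = 21170.5 / 355.62 = 59.53 kPa

c_u = 59.5 kPa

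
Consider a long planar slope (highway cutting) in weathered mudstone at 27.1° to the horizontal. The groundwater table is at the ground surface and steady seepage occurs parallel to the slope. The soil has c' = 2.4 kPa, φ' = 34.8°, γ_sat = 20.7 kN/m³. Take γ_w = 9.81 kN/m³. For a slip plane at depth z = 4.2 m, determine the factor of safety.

FS = 0.78

With seepage parallel to the slope and the water table at the surface, the effective normal stress on the slip plane uses the buoyant unit weight γ' = γ_sat − γ_w while the driving shear stress uses γ_sat:
FS = [c' + γ' z cos²β tanφ'] / [γ_sat z sinβ cosβ]
γ' = 20.7 − 9.81 = 10.89 kN/m³
Numerator = 2.4 + 10.89·4.2·cos²27.1°·tan34.8° = 2.4 + 10.89·4.2·0.7925·0.6950 = 27.592 kPa
Denominator = 20.7·4.2·sin27.1°·cos27.1° = 20.7·4.2·0.4555·0.8902 = 35.257 kPa
FS = 27.592 / 35.257 = 0.783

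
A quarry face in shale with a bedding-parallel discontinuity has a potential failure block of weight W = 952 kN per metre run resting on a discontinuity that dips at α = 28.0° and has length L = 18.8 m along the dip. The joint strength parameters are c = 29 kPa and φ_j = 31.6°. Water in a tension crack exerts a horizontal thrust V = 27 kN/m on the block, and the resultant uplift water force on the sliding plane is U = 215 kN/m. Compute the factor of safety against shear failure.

FS = 1.96

Resolving the block weight along and normal to the plane and applying the Mohr–Coulomb strength on the joint:
N' = W cosα − U − V sinα = 952·cos28.0° − 215 − 27·sin28.0° = 612.9 kN/m
Driving force T = W sinα + V cosα = 952·sin28.0° + 27·cos28.0° = 470.8 kN/m
Resisting force R = c·L + N'·tanφ_j = 29·18.8 + 612.9·tan31.6° = 545.2 + 377.1 = 922.3 kN/m
FS = R / T = 922.3 / 470.8 = 1.959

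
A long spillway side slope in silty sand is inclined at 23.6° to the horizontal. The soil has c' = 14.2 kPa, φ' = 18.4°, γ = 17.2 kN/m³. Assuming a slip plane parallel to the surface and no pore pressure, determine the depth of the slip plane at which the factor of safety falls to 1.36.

z = 3.76 m

Setting FS = 1.36 in FS = [c' + γz cos²β tanφ'] / [γz sinβ cosβ] and solving for z:
z = c' / [γ cosβ (FS·sinβ − cosβ·tanφ')]
  = 14.2 / [17.2·cos23.6°·(1.36·sin23.6° − cos23.6°·tan18.4°)]
  = 14.2 / [17.2·0.9164·(1.36·0.4003 − 0.9164·0.3327)]
  = 14.2 / 3.7771 = 3.760 m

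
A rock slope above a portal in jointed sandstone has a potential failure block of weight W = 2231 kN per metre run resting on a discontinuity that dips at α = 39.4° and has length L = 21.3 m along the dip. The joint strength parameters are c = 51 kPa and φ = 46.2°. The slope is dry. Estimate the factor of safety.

Resolving the block weight along and normal to the plane and applying the Mohr–Coulomb strength on the joint:
N' = W cosα = 2231·cos39.4° = 1724.0 kN/m
Driving force T = W sinα = 2231·sin39.4° = 1416.1 kN/m
Resisting force R = c·L + N'·tanφ = 51·21.3 + 1724.0·tan46.2° = 1086.3 + 1797.7 = 2884.0 kN/m
FS = R / T = 2884.0 / 1416.1 = 2.037

FS = 2.04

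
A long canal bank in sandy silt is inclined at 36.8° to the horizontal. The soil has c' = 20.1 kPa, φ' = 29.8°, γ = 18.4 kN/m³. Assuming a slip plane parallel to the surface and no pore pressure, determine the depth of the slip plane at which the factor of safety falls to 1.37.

z = 3.77 m

Setting FS = 1.37 in FS = [c' + γz cos²β tanφ'] / [γz sinβ cosβ] and solving for z:
z = c' / [γ cosβ (FS·sinβ − cosβ·tanφ')]
  = 20.1 / [18.4·cos36.8°·(1.37·sin36.8° − cos36.8°·tan29.8°)]
  = 20.1 / [18.4·0.8007·(1.37·0.5990 − 0.8007·0.5727)]
  = 20.1 / 5.3347 = 3.768 m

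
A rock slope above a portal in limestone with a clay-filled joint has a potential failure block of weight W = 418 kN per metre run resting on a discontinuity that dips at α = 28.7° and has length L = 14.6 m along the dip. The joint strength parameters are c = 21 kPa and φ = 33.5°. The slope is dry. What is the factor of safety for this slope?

FS = 2.74

Resolving the block weight along and normal to the plane and applying the Mohr–Coulomb strength on the joint:
N' = W cosα = 418·cos28.7° = 366.6 kN/m
Driving force T = W sinα = 418·sin28.7° = 200.7 kN/m
Resisting force R = c·L + N'·tanφ = 21·14.6 + 366.6·tan33.5° = 306.6 + 242.7 = 549.3 kN/m
FS = R / T = 549.3 / 200.7 = 2.736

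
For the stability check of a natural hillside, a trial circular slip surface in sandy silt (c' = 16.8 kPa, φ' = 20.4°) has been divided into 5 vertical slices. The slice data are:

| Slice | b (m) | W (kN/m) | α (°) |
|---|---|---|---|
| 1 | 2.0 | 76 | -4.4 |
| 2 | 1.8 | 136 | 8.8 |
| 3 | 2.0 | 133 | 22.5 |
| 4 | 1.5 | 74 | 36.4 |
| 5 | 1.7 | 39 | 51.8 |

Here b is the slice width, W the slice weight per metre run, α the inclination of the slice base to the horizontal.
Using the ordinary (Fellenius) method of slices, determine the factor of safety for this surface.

FS = 2.37

Ordinary method of slices: FS = Σ[c'·Δl_i + (W_i cosα_i)·tanφ'] / Σ W_i sinα_i, with Δl_i = b_i / cosα_i.
Slice 1: Δl = 2.0/cos(-4.4°) = 2.006 m; N'_1 = 76·cos(-4.4°) = 75.8; c'Δl = 33.70; W sinα = -5.8
Slice 2: Δl = 1.8/cos8.8° = 1.821 m; N'_2 = 136·cos8.8° = 134.4; c'Δl = 30.60; W sinα = 20.8
Slice 3: Δl = 2.0/cos22.5° = 2.165 m; N'_3 = 133·cos22.5° = 122.9; c'Δl = 36.37; W sinα = 50.9
Slice 4: Δl = 1.5/cos36.4° = 1.864 m; N'_4 = 74·cos36.4° = 59.6; c'Δl = 31.31; W sinα = 43.9
Slice 5: Δl = 1.7/cos51.8° = 2.749 m; N'_5 = 39·cos51.8° = 24.1; c'Δl = 46.18; W sinα = 30.6
Σc'Δl = 178.2 kN/m; ΣN' = 416.7 kN/m; ΣW sinα = 140.4 kN/m
Resisting = 178.2 + 416.7·tan20.4° = 178.2 + 155.0 = 333.1 kN/m
FS = 333.1 / 140.4 = 2.372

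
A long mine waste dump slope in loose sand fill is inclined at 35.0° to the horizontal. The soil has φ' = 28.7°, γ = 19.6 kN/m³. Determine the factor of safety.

FS = 0.78

For a dry cohesionless infinite slope the factor of safety is FS = tanφ' / tanβ.
FS = tan28.7° / tan35.0° = 0.5475 / 0.7002 = 0.782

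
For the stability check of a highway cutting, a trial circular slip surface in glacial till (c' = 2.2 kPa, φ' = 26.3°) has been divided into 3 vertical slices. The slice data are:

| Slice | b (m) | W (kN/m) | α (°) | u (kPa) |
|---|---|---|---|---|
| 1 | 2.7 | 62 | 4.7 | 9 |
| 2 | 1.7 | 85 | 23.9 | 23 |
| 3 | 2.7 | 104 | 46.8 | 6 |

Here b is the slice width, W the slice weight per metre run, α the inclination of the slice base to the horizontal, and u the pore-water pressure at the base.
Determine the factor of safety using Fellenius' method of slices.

Ordinary method of slices: FS = Σ[c'·Δl_i + (W_i cosα_i − u_i·Δl_i)·tanφ'] / Σ W_i sinα_i, with Δl_i = b_i / cosα_i.
Slice 1: Δl = 2.7/cos4.7° = 2.709 m; N'_1 = 62·cos4.7° − 9·2.709 = 37.4; c'Δl = 5.96; W sinα = 5.1
Slice 2: Δl = 1.7/cos23.9° = 1.859 m; N'_2 = 85·cos23.9° − 23·1.859 = 34.9; c'Δl = 4.09; W sinα = 34.4
Slice 3: Δl = 2.7/cos46.8° = 3.944 m; N'_3 = 104·cos46.8° − 6·3.944 = 47.5; c'Δl = 8.68; W sinα = 75.8
Σc'Δl = 18.7 kN/m; ΣN' = 119.9 kN/m; ΣW sinα = 115.3 kN/m
Resisting = 18.7 + 119.9·tan26.3° = 18.7 + 59.2 = 78.0 kN/m
FS = 78.0 / 115.3 = 0.676

FS = 0.68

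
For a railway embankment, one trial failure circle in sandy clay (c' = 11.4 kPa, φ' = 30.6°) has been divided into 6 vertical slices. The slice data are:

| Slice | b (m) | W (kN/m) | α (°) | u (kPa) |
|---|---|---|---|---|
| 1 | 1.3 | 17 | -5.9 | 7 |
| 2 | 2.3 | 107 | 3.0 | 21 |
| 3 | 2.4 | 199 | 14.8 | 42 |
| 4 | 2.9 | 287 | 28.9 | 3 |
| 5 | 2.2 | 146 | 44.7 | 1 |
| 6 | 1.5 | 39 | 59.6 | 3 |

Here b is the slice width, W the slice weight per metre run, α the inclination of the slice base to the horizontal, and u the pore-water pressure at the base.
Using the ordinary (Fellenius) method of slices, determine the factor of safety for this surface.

Ordinary method of slices: FS = Σ[c'·Δl_i + (W_i cosα_i − u_i·Δl_i)·tanφ'] / Σ W_i sinα_i, with Δl_i = b_i / cosα_i.
Slice 1: Δl = 1.3/cos(-5.9°) = 1.307 m; N'_1 = 17·cos(-5.9°) − 7·1.307 = 7.8; c'Δl = 14.90; W sinα = -1.7
Slice 2: Δl = 2.3/cos3.0° = 2.303 m; N'_2 = 107·cos3.0° − 21·2.303 = 58.5; c'Δl = 26.26; W sinα = 5.6
Slice 3: Δl = 2.4/cos14.8° = 2.482 m; N'_3 = 199·cos14.8° − 42·2.482 = 88.1; c'Δl = 28.30; W sinα = 50.8
Slice 4: Δl = 2.9/cos28.9° = 3.313 m; N'_4 = 287·cos28.9° − 3·3.313 = 241.3; c'Δl = 37.76; W sinα = 138.7
Slice 5: Δl = 2.2/cos44.7° = 3.095 m; N'_5 = 146·cos44.7° − 1·3.095 = 100.7; c'Δl = 35.28; W sinα = 102.7
Slice 6: Δl = 1.5/cos59.6° = 2.964 m; N'_6 = 39·cos59.6° − 3·2.964 = 10.8; c'Δl = 33.79; W sinα = 33.6
Σc'Δl = 176.3 kN/m; ΣN' = 507.2 kN/m; ΣW sinα = 329.7 kN/m
Resisting = 176.3 + 507.2·tan30.6° = 176.3 + 300.0 = 476.3 kN/m
FS = 476.3 / 329.7 = 1.444

FS = 1.44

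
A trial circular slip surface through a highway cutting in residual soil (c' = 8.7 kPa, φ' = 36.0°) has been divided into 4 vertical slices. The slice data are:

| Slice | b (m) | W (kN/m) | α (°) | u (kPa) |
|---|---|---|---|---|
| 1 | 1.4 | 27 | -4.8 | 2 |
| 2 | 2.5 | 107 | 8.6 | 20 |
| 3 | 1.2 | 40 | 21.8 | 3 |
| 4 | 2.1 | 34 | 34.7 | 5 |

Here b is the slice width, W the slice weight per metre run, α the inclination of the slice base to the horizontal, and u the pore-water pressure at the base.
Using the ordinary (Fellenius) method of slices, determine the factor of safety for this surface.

FS = 3.35

Ordinary method of slices: FS = Σ[c'·Δl_i + (W_i cosα_i − u_i·Δl_i)·tanφ'] / Σ W_i sinα_i, with Δl_i = b_i / cosα_i.
Slice 1: Δl = 1.4/cos(-4.8°) = 1.405 m; N'_1 = 27·cos(-4.8°) − 2·1.405 = 24.1; c'Δl = 12.22; W sinα = -2.3
Slice 2: Δl = 2.5/cos8.6° = 2.528 m; N'_2 = 107·cos8.6° − 20·2.528 = 55.2; c'Δl = 22.00; W sinα = 16.0
Slice 3: Δl = 1.2/cos21.8° = 1.292 m; N'_3 = 40·cos21.8° − 3·1.292 = 33.3; c'Δl = 11.24; W sinα = 14.9
Slice 4: Δl = 2.1/cos34.7° = 2.554 m; N'_4 = 34·cos34.7° − 5·2.554 = 15.2; c'Δl = 22.22; W sinα = 19.4
Σc'Δl = 67.7 kN/m; ΣN' = 127.8 kN/m; ΣW sinα = 48.0 kN/m
Resisting = 67.7 + 127.8·tan36.0° = 67.7 + 92.8 = 160.5 kN/m
FS = 160.5 / 48.0 = 3.347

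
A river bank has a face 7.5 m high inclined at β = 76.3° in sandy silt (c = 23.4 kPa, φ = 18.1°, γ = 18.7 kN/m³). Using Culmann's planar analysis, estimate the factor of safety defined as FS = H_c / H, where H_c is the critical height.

H_c = (4c/γ) · sinβ cosφ / [1 − cos(β − φ)]
    = (4·23.4/18.7) · sin76.3°·cos18.1° / [1 − cos58.2°]
    = 5.005 · 0.9235 / 0.4730 = 9.77 m
FS = H_c / H = 9.77 / 7.5 = 1.303

FS = 1.30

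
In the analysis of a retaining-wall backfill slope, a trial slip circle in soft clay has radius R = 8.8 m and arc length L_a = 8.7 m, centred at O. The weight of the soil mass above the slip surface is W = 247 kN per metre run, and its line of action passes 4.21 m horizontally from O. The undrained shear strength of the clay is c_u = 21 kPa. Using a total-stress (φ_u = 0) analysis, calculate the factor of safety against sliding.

FS = 1.55

Taking moments about the centre O, the resisting moment is provided by the undrained shear strength acting along the arc:
M_R = c_u·L_a·R = 21·8.70·8.8 = 1607.8 kN·m/m
M_D = W·d = 247·4.21 = 1039.9 kN·m/m
FS = M_R / M_D = 1607.8 / 1039.9 = 1.546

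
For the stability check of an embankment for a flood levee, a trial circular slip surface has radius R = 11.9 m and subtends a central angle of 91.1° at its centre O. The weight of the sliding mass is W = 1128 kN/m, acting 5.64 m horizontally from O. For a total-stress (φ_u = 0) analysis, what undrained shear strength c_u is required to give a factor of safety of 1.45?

FS = c_u·L_a·R / (W·d), so c_u = FS·W·d / (L_a·R).
Arc length L_a = R·θ = 11.9·(91.1°·π/180) = 11.9·1.5900 = 18.92 m
c_u = 1.45·1128·5.64 / (18.92·11.9) = 9224.8 / 225.16 = 40.97 kPa

c_u = 41.0 kPa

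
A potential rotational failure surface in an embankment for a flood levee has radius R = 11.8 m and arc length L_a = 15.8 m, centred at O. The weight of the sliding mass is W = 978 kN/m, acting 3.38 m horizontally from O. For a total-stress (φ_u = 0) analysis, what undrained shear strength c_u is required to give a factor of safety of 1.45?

FS = c_u·L_a·R / (W·d), so c_u = FS·W·d / (L_a·R).
c_u = 1.45·978·3.38 / (15.80·11.8) = 4793.2 / 186.44 = 25.71 kPa

c_u = 25.7 kPa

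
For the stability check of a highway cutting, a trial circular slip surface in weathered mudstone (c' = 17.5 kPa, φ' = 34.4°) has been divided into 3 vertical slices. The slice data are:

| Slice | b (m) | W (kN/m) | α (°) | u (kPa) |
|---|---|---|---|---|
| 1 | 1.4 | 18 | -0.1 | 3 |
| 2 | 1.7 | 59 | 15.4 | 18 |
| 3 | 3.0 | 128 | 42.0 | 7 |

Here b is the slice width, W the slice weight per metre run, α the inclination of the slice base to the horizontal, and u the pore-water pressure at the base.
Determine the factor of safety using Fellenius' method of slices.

Ordinary method of slices: FS = Σ[c'·Δl_i + (W_i cosα_i − u_i·Δl_i)·tanφ'] / Σ W_i sinα_i, with Δl_i = b_i / cosα_i.
Slice 1: Δl = 1.4/cos(-0.1°) = 1.400 m; N'_1 = 18·cos(-0.1°) − 3·1.400 = 13.8; c'Δl = 24.50; W sinα = -0.0
Slice 2: Δl = 1.7/cos15.4° = 1.763 m; N'_2 = 59·cos15.4° − 18·1.763 = 25.1; c'Δl = 30.86; W sinα = 15.7
Slice 3: Δl = 3.0/cos42.0° = 4.037 m; N'_3 = 128·cos42.0° − 7·4.037 = 66.9; c'Δl = 70.65; W sinα = 85.6
Σc'Δl = 126.0 kN/m; ΣN' = 105.8 kN/m; ΣW sinα = 101.3 kN/m
Resisting = 126.0 + 105.8·tan34.4° = 126.0 + 72.4 = 198.5 kN/m
FS = 198.5 / 101.3 = 1.959

FS = 1.96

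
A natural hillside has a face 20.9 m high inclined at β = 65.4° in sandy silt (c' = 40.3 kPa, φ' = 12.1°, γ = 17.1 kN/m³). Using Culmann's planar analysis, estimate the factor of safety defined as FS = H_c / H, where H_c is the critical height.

H_c = (4c'/γ) · sinβ cosφ' / [1 − cos(β − φ')]
    = (4·40.3/17.1) · sin65.4°·cos12.1° / [1 − cos53.3°]
    = 9.427 · 0.8890 / 0.4024 = 20.83 m
FS = H_c / H = 20.83 / 20.9 = 0.997

FS = 1.00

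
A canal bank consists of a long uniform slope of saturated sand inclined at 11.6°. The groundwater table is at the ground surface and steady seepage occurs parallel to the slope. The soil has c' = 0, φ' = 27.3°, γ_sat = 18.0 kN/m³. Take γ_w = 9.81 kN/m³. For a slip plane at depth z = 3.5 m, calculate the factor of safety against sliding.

With seepage parallel to the slope and the water table at the surface, the effective normal stress on the slip plane uses the buoyant unit weight γ' = γ_sat − γ_w while the driving shear stress uses γ_sat:
FS = [c' + γ' z cos²β tanφ'] / [γ_sat z sinβ cosβ]
(For c' = 0 this reduces to FS = (γ'/γ_sat)·tanφ'/tanβ.)
γ' = 18.0 − 9.81 = 8.19 kN/m³
Numerator = 0.0 + 8.19·3.5·cos²11.6°·tan27.3° = 0.0 + 8.19·3.5·0.9596·0.5161 = 14.197 kPa
Denominator = 18.0·3.5·sin11.6°·cos11.6° = 18.0·3.5·0.2011·0.9796 = 12.409 kPa
FS = 14.197 / 12.409 = 1.144

FS = 1.14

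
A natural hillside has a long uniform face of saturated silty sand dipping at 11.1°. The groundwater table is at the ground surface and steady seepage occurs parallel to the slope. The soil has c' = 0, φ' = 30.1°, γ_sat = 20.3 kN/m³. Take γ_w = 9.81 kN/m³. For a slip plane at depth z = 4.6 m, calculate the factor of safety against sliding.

FS = 1.53

With seepage parallel to the slope and the water table at the surface, the effective normal stress on the slip plane uses the buoyant unit weight γ' = γ_sat − γ_w while the driving shear stress uses γ_sat:
FS = [c' + γ' z cos²β tanφ'] / [γ_sat z sinβ cosβ]
(For c' = 0 this reduces to FS = (γ'/γ_sat)·tanφ'/tanβ.)
γ' = 20.3 − 9.81 = 10.49 kN/m³
Numerator = 0.0 + 10.49·4.6·cos²11.1°·tan30.1° = 0.0 + 10.49·4.6·0.9629·0.5797 = 26.935 kPa
Denominator = 20.3·4.6·sin11.1°·cos11.1° = 20.3·4.6·0.1925·0.9813 = 17.641 kPa
FS = 26.935 / 17.641 = 1.527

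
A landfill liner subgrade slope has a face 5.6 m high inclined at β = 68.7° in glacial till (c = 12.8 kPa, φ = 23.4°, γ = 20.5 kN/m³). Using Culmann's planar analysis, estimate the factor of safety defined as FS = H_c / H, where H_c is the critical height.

FS = 1.29

H_c = (4c/γ) · sinβ cosφ / [1 − cos(β − φ)]
    = (4·12.8/20.5) · sin68.7°·cos23.4° / [1 − cos45.3°]
    = 2.498 · 0.8551 / 0.2966 = 7.20 m
FS = H_c / H = 7.20 / 5.6 = 1.286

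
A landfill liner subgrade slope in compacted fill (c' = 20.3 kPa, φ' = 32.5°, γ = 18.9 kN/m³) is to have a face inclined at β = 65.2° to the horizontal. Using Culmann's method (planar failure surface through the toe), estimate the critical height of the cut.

Culmann's analysis gives the critical failure plane at α_cr = (β + φ')/2 = (65.2 + 32.5)/2 = 48.9°, and the critical height
H_c = (4c'/γ) · sinβ cosφ' / [1 − cos(β − φ')]
    = (4·20.3/18.9) · sin65.2°·cos32.5° / [1 − cos(32.7°)]
    = 4.296 · 0.9078·0.8434 / [1 − 0.8415]
    = 4.296 · 0.7656 / 0.1585
    = 20.75 m

H_c = 20.75 m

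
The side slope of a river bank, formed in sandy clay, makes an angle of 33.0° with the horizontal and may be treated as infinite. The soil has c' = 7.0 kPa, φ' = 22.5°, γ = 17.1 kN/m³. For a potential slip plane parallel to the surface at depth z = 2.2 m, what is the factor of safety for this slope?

For an infinite slope with a slip plane parallel to the surface (no pore pressure): FS = [c' + γz cos²β tanφ'] / [γz sinβ cosβ].
γz = 17.1·2.2 = 37.62 kN/m²
Numerator = 7.0 + 37.62·cos²33.0°·tan22.5° = 7.0 + 37.62·0.7034·0.4142 = 17.960 kPa
Denominator = 37.62·sin33.0°·cos33.0° = 37.62·0.5446·0.8387 = 17.184 kPa
FS = 17.960 / 17.184 = 1.045

FS = 1.05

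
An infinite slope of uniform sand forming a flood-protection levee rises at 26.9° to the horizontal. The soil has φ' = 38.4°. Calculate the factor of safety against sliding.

For a dry cohesionless infinite slope the factor of safety is FS = tanφ' / tanβ.
FS = tan38.4° / tan26.9° = 0.7926 / 0.5073 = 1.562

FS = 1.56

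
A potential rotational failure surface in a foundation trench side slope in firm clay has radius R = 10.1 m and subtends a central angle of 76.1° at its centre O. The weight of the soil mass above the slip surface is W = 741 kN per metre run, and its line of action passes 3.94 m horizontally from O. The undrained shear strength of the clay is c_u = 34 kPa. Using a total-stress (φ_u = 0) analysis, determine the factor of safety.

FS = 1.58

Taking moments about the centre O, the resisting moment is provided by the undrained shear strength acting along the arc:
Arc length L_a = R·θ = 10.1·(76.1°·π/180) = 10.1·1.3282 = 13.41 m
M_R = c_u·L_a·R = 34·13.41·10.1 = 4606.6 kN·m/m
M_D = W·d = 741·3.94 = 2919.5 kN·m/m
FS = M_R / M_D = 4606.6 / 2919.5 = 1.578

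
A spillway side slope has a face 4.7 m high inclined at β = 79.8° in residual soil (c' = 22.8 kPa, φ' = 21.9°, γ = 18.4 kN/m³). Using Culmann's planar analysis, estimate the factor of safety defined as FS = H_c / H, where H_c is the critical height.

H_c = (4c'/γ) · sinβ cosφ' / [1 − cos(β − φ')]
    = (4·22.8/18.4) · sin79.8°·cos21.9° / [1 − cos57.9°]
    = 4.957 · 0.9132 / 0.4686 = 9.66 m
FS = H_c / H = 9.66 / 4.7 = 2.055

FS = 2.06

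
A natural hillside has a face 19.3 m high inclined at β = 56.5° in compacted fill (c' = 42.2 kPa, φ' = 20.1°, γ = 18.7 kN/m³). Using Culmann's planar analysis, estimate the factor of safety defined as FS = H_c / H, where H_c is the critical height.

FS = 1.88

H_c = (4c'/γ) · sinβ cosφ' / [1 − cos(β − φ')]
    = (4·42.2/18.7) · sin56.5°·cos20.1° / [1 − cos36.4°]
    = 9.027 · 0.7831 / 0.1951 = 36.23 m
FS = H_c / H = 36.23 / 19.3 = 1.877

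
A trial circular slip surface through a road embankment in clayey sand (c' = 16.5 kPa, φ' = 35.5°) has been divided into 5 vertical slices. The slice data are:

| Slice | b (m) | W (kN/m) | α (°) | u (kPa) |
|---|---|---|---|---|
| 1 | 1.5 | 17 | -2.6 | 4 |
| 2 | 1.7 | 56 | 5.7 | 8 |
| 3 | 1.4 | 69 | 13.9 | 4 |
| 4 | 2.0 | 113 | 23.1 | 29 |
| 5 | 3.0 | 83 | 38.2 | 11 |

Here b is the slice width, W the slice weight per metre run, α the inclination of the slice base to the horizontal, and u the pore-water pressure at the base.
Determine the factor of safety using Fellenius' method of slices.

FS = 2.59

Ordinary method of slices: FS = Σ[c'·Δl_i + (W_i cosα_i − u_i·Δl_i)·tanφ'] / Σ W_i sinα_i, with Δl_i = b_i / cosα_i.
Slice 1: Δl = 1.5/cos(-2.6°) = 1.502 m; N'_1 = 17·cos(-2.6°) − 4·1.502 = 11.0; c'Δl = 24.78; W sinα = -0.8
Slice 2: Δl = 1.7/cos5.7° = 1.708 m; N'_2 = 56·cos5.7° − 8·1.708 = 42.1; c'Δl = 28.19; W sinα = 5.6
Slice 3: Δl = 1.4/cos13.9° = 1.442 m; N'_3 = 69·cos13.9° − 4·1.442 = 61.2; c'Δl = 23.80; W sinα = 16.6
Slice 4: Δl = 2.0/cos23.1° = 2.174 m; N'_4 = 113·cos23.1° − 29·2.174 = 40.9; c'Δl = 35.88; W sinα = 44.3
Slice 5: Δl = 3.0/cos38.2° = 3.817 m; N'_5 = 83·cos38.2° − 11·3.817 = 23.2; c'Δl = 62.99; W sinα = 51.3
Σc'Δl = 175.6 kN/m; ΣN' = 178.4 kN/m; ΣW sinα = 117.0 kN/m
Resisting = 175.6 + 178.4·tan35.5° = 175.6 + 127.2 = 302.8 kN/m
FS = 302.8 / 117.0 = 2.588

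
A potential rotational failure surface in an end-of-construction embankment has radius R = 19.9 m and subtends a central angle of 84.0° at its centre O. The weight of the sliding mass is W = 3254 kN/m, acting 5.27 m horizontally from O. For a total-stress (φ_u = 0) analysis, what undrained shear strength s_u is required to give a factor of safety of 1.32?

s_u = 39.0 kPa

FS = s_u·L_a·R / (W·d), so s_u = FS·W·d / (L_a·R).
Arc length L_a = R·θ = 19.9·(84.0°·π/180) = 19.9·1.4661 = 29.17 m
s_u = 1.32·3254·5.27 / (29.17·19.9) = 22636.1 / 580.58 = 38.99 kPa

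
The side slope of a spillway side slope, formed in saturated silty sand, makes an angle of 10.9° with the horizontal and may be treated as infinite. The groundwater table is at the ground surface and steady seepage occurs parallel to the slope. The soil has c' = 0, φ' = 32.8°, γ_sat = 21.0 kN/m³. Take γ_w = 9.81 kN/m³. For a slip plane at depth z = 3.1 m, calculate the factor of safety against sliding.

With seepage parallel to the slope and the water table at the surface, the effective normal stress on the slip plane uses the buoyant unit weight γ' = γ_sat − γ_w while the driving shear stress uses γ_sat:
FS = [c' + γ' z cos²β tanφ'] / [γ_sat z sinβ cosβ]
(For c' = 0 this reduces to FS = (γ'/γ_sat)·tanφ'/tanβ.)
γ' = 21.0 − 9.81 = 11.19 kN/m³
Numerator = 0.0 + 11.19·3.1·cos²10.9°·tan32.8° = 0.0 + 11.19·3.1·0.9642·0.6445 = 21.556 kPa
Denominator = 21.0·3.1·sin10.9°·cos10.9° = 21.0·3.1·0.1891·0.9820 = 12.088 kPa
FS = 21.556 / 12.088 = 1.783

FS = 1.78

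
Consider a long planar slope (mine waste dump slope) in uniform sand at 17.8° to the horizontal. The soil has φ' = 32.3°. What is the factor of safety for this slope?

For a dry cohesionless infinite slope the factor of safety is FS = tanφ' / tanβ.
FS = tan32.3° / tan17.8° = 0.6322 / 0.3211 = 1.969

FS = 1.97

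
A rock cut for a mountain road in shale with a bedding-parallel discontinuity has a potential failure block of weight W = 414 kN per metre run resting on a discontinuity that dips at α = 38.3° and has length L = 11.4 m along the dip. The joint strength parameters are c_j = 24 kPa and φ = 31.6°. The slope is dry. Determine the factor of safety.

Resolving the block weight along and normal to the plane and applying the Mohr–Coulomb strength on the joint:
N' = W cosα = 414·cos38.3° = 324.9 kN/m
Driving force T = W sinα = 414·sin38.3° = 256.6 kN/m
Resisting force R = c_j·L + N'·tanφ = 24·11.4 + 324.9·tan31.6° = 273.6 + 199.9 = 473.5 kN/m
FS = R / T = 473.5 / 256.6 = 1.845

FS = 1.85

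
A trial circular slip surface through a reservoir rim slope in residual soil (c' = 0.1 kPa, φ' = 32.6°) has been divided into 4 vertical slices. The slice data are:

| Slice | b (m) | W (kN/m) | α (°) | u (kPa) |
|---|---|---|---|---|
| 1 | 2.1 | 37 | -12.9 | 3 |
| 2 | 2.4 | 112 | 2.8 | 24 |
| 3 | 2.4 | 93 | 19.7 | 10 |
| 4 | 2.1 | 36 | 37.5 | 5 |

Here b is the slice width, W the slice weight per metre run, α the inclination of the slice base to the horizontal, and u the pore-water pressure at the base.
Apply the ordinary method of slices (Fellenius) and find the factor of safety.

FS = 2.06

Ordinary method of slices: FS = Σ[c'·Δl_i + (W_i cosα_i − u_i·Δl_i)·tanφ'] / Σ W_i sinα_i, with Δl_i = b_i / cosα_i.
Slice 1: Δl = 2.1/cos(-12.9°) = 2.154 m; N'_1 = 37·cos(-12.9°) − 3·2.154 = 29.6; c'Δl = 0.22; W sinα = -8.3
Slice 2: Δl = 2.4/cos2.8° = 2.403 m; N'_2 = 112·cos2.8° − 24·2.403 = 54.2; c'Δl = 0.24; W sinα = 5.5
Slice 3: Δl = 2.4/cos19.7° = 2.549 m; N'_3 = 93·cos19.7° − 10·2.549 = 62.1; c'Δl = 0.25; W sinα = 31.3
Slice 4: Δl = 2.1/cos37.5° = 2.647 m; N'_4 = 36·cos37.5° − 5·2.647 = 15.3; c'Δl = 0.26; W sinα = 21.9
Σc'Δl = 1.0 kN/m; ΣN' = 161.2 kN/m; ΣW sinα = 50.5 kN/m
Resisting = 1.0 + 161.2·tan32.6° = 1.0 + 103.1 = 104.1 kN/m
FS = 104.1 / 50.5 = 2.062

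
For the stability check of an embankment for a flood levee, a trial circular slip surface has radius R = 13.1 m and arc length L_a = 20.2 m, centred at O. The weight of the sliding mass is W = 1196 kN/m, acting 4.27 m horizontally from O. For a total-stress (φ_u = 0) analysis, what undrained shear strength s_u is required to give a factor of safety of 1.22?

FS = s_u·L_a·R / (W·d), so s_u = FS·W·d / (L_a·R).
s_u = 1.22·1196·4.27 / (20.20·13.1) = 6230.4 / 264.62 = 23.54 kPa

s_u = 23.5 kPa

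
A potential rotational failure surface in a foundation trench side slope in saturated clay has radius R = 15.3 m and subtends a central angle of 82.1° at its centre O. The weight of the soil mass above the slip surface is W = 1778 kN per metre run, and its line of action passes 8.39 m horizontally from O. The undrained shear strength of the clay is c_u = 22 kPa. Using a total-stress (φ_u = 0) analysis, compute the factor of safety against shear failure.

Taking moments about the centre O, the resisting moment is provided by the undrained shear strength acting along the arc:
Arc length L_a = R·θ = 15.3·(82.1°·π/180) = 15.3·1.4329 = 21.92 m
M_R = c_u·L_a·R = 22·21.92·15.3 = 7379.5 kN·m/m
M_D = W·d = 1778·8.39 = 14917.4 kN·m/m
FS = M_R / M_D = 7379.5 / 14917.4 = 0.495

FS = 0.49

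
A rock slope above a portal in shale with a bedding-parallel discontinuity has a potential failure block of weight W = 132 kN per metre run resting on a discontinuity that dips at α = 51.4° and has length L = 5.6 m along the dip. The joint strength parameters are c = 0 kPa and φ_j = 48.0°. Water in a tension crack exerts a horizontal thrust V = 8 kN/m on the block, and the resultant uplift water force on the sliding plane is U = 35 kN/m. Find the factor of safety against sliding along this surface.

Resolving the block weight along and normal to the plane and applying the Mohr–Coulomb strength on the joint:
N' = W cosα − U − V sinα = 132·cos51.4° − 35 − 8·sin51.4° = 41.1 kN/m
Driving force T = W sinα + V cosα = 132·sin51.4° + 8·cos51.4° = 108.2 kN/m
Resisting force R = c·L + N'·tanφ_j = 0·5.6 + 41.1·tan48.0° = 0.0 + 45.6 = 45.6 kN/m
FS = R / T = 45.6 / 108.2 = 0.422

FS = 0.42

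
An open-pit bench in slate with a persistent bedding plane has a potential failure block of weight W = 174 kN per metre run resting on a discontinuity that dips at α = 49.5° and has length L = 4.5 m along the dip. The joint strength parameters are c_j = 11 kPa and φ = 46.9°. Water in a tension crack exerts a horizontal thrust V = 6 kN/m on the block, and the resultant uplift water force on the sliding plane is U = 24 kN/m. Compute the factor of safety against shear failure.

FS = 1.03

Resolving the block weight along and normal to the plane and applying the Mohr–Coulomb strength on the joint:
N' = W cosα − U − V sinα = 174·cos49.5° − 24 − 6·sin49.5° = 84.4 kN/m
Driving force T = W sinα + V cosα = 174·sin49.5° + 6·cos49.5° = 136.2 kN/m
Resisting force R = c_j·L + N'·tanφ = 11·4.5 + 84.4·tan46.9° = 49.5 + 90.2 = 139.7 kN/m
FS = R / T = 139.7 / 136.2 = 1.026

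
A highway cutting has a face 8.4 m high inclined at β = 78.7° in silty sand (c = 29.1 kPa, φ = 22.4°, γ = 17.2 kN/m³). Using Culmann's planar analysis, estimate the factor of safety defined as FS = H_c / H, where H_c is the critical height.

H_c = (4c/γ) · sinβ cosφ / [1 − cos(β − φ)]
    = (4·29.1/17.2) · sin78.7°·cos22.4° / [1 − cos56.3°]
    = 6.767 · 0.9066 / 0.4452 = 13.78 m
FS = H_c / H = 13.78 / 8.4 = 1.641

FS = 1.64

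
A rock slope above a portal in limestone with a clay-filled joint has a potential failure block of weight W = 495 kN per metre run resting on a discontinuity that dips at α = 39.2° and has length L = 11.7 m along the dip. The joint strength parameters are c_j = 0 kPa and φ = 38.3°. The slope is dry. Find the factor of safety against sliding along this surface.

Resolving the block weight along and normal to the plane and applying the Mohr–Coulomb strength on the joint:
N' = W cosα = 495·cos39.2° = 383.6 kN/m
Driving force T = W sinα = 495·sin39.2° = 312.9 kN/m
Resisting force R = c_j·L + N'·tanφ = 0·11.7 + 383.6·tan38.3° = 0.0 + 302.9 = 302.9 kN/m
FS = R / T = 302.9 / 312.9 = 0.968

FS = 0.97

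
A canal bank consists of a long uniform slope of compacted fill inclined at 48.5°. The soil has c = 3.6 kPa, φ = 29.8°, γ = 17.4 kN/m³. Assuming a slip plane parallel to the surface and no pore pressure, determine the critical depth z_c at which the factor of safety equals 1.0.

Setting FS = 1.00 in FS = [c + γz cos²β tanφ] / [γz sinβ cosβ] and solving for z:
z = c / [γ cosβ (FS·sinβ − cosβ·tanφ)]
  = 3.6 / [17.4·cos48.5°·(1.00·sin48.5° − cos48.5°·tan29.8°)]
  = 3.6 / [17.4·0.6626·(1.00·0.7490 − 0.6626·0.5727)]
  = 3.6 / 4.2598 = 0.845 m

z_c = 0.85 m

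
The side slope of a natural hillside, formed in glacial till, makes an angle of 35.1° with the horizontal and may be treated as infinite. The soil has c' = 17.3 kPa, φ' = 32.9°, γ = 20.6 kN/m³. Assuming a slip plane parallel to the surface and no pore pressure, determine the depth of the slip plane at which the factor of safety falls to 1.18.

z = 6.88 m

Setting FS = 1.18 in FS = [c' + γz cos²β tanφ'] / [γz sinβ cosβ] and solving for z:
z = c' / [γ cosβ (FS·sinβ − cosβ·tanφ')]
  = 17.3 / [20.6·cos35.1°·(1.18·sin35.1° − cos35.1°·tan32.9°)]
  = 17.3 / [20.6·0.8181·(1.18·0.5750 − 0.8181·0.6469)]
  = 17.3 / 2.5150 = 6.879 m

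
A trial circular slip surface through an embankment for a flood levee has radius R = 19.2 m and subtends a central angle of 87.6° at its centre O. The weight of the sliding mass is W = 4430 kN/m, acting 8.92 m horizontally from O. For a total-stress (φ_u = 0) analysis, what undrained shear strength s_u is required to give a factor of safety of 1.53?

FS = s_u·L_a·R / (W·d), so s_u = FS·W·d / (L_a·R).
Arc length L_a = R·θ = 19.2·(87.6°·π/180) = 19.2·1.5289 = 29.36 m
s_u = 1.53·4430·8.92 / (29.36·19.2) = 60458.9 / 563.62 = 107.27 kPa

s_u = 107.3 kPa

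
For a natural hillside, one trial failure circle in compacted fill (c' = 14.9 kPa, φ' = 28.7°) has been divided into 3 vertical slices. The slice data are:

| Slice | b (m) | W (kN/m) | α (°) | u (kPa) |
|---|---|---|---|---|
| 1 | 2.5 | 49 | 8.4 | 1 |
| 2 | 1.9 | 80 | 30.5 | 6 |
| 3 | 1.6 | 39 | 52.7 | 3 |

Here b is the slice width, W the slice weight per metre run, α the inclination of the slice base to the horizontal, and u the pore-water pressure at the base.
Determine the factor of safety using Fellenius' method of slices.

Ordinary method of slices: FS = Σ[c'·Δl_i + (W_i cosα_i − u_i·Δl_i)·tanφ'] / Σ W_i sinα_i, with Δl_i = b_i / cosα_i.
Slice 1: Δl = 2.5/cos8.4° = 2.527 m; N'_1 = 49·cos8.4° − 1·2.527 = 45.9; c'Δl = 37.65; W sinα = 7.2
Slice 2: Δl = 1.9/cos30.5° = 2.205 m; N'_2 = 80·cos30.5° − 6·2.205 = 55.7; c'Δl = 32.86; W sinα = 40.6
Slice 3: Δl = 1.6/cos52.7° = 2.640 m; N'_3 = 39·cos52.7° − 3·2.640 = 15.7; c'Δl = 39.34; W sinα = 31.0
Σc'Δl = 109.9 kN/m; ΣN' = 117.4 kN/m; ΣW sinα = 78.8 kN/m
Resisting = 109.9 + 117.4·tan28.7° = 109.9 + 64.3 = 174.1 kN/m
FS = 174.1 / 78.8 = 2.210

FS = 2.21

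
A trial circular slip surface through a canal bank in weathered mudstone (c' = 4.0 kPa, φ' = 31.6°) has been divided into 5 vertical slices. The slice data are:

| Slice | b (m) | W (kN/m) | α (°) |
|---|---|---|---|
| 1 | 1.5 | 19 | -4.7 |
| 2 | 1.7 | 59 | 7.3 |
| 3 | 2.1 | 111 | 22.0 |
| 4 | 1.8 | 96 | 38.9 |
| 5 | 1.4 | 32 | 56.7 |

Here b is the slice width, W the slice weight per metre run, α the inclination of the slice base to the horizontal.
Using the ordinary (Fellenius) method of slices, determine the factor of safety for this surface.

FS = 1.55

Ordinary method of slices: FS = Σ[c'·Δl_i + (W_i cosα_i)·tanφ'] / Σ W_i sinα_i, with Δl_i = b_i / cosα_i.
Slice 1: Δl = 1.5/cos(-4.7°) = 1.505 m; N'_1 = 19·cos(-4.7°) = 18.9; c'Δl = 6.02; W sinα = -1.6
Slice 2: Δl = 1.7/cos7.3° = 1.714 m; N'_2 = 59·cos7.3° = 58.5; c'Δl = 6.86; W sinα = 7.5
Slice 3: Δl = 2.1/cos22.0° = 2.265 m; N'_3 = 111·cos22.0° = 102.9; c'Δl = 9.06; W sinα = 41.6
Slice 4: Δl = 1.8/cos38.9° = 2.313 m; N'_4 = 96·cos38.9° = 74.7; c'Δl = 9.25; W sinα = 60.3
Slice 5: Δl = 1.4/cos56.7° = 2.550 m; N'_5 = 32·cos56.7° = 17.6; c'Δl = 10.20; W sinα = 26.7
Σc'Δl = 41.4 kN/m; ΣN' = 272.7 kN/m; ΣW sinα = 134.6 kN/m
Resisting = 41.4 + 272.7·tan31.6° = 41.4 + 167.7 = 209.1 kN/m
FS = 209.1 / 134.6 = 1.554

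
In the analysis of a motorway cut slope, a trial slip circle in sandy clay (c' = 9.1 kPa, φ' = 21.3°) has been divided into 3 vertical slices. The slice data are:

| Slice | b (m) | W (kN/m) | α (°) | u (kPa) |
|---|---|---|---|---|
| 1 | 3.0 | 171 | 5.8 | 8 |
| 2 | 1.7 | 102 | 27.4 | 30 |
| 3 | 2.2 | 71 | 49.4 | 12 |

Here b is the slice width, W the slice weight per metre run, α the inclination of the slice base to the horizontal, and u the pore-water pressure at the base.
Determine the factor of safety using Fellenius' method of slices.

Ordinary method of slices: FS = Σ[c'·Δl_i + (W_i cosα_i − u_i·Δl_i)·tanφ'] / Σ W_i sinα_i, with Δl_i = b_i / cosα_i.
Slice 1: Δl = 3.0/cos5.8° = 3.015 m; N'_1 = 171·cos5.8° − 8·3.015 = 146.0; c'Δl = 27.44; W sinα = 17.3
Slice 2: Δl = 1.7/cos27.4° = 1.915 m; N'_2 = 102·cos27.4° − 30·1.915 = 33.1; c'Δl = 17.42; W sinα = 46.9
Slice 3: Δl = 2.2/cos49.4° = 3.381 m; N'_3 = 71·cos49.4° − 12·3.381 = 5.6; c'Δl = 30.76; W sinα = 53.9
Σc'Δl = 75.6 kN/m; ΣN' = 184.8 kN/m; ΣW sinα = 118.1 kN/m
Resisting = 75.6 + 184.8·tan21.3° = 75.6 + 72.0 = 147.7 kN/m
FS = 147.7 / 118.1 = 1.250

FS = 1.25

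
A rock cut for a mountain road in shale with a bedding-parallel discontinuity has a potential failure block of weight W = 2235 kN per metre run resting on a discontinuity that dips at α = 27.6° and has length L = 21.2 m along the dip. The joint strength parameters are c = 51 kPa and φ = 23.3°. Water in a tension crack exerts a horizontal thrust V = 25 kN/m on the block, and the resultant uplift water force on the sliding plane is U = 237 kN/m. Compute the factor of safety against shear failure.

FS = 1.73

Resolving the block weight along and normal to the plane and applying the Mohr–Coulomb strength on the joint:
N' = W cosα − U − V sinα = 2235·cos27.6° − 237 − 25·sin27.6° = 1732.1 kN/m
Driving force T = W sinα + V cosα = 2235·sin27.6° + 25·cos27.6° = 1057.6 kN/m
Resisting force R = c·L + N'·tanφ = 51·21.2 + 1732.1·tan23.3° = 1081.2 + 746.0 = 1827.2 kN/m
FS = R / T = 1827.2 / 1057.6 = 1.728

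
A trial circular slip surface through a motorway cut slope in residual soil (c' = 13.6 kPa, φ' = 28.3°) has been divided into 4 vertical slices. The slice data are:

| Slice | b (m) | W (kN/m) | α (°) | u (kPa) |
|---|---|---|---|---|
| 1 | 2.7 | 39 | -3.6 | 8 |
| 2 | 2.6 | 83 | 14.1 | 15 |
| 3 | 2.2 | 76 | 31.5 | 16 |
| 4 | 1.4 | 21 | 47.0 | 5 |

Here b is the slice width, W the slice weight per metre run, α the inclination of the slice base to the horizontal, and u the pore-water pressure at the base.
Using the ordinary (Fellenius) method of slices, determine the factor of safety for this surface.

FS = 2.50

Ordinary method of slices: FS = Σ[c'·Δl_i + (W_i cosα_i − u_i·Δl_i)·tanφ'] / Σ W_i sinα_i, with Δl_i = b_i / cosα_i.
Slice 1: Δl = 2.7/cos(-3.6°) = 2.705 m; N'_1 = 39·cos(-3.6°) − 8·2.705 = 17.3; c'Δl = 36.79; W sinα = -2.4
Slice 2: Δl = 2.6/cos14.1° = 2.681 m; N'_2 = 83·cos14.1° − 15·2.681 = 40.3; c'Δl = 36.46; W sinα = 20.2
Slice 3: Δl = 2.2/cos31.5° = 2.580 m; N'_3 = 76·cos31.5° − 16·2.580 = 23.5; c'Δl = 35.09; W sinα = 39.7
Slice 4: Δl = 1.4/cos47.0° = 2.053 m; N'_4 = 21·cos47.0° − 5·2.053 = 4.1; c'Δl = 27.92; W sinα = 15.4
Σc'Δl = 136.3 kN/m; ΣN' = 85.1 kN/m; ΣW sinα = 72.8 kN/m
Resisting = 136.3 + 85.1·tan28.3° = 136.3 + 45.8 = 182.1 kN/m
FS = 182.1 / 72.8 = 2.500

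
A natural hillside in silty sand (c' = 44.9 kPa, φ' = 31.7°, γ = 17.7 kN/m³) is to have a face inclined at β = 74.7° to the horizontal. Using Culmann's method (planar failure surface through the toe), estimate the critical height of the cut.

H_c = 31.00 m

Culmann's analysis gives the critical failure plane at α_cr = (β + φ')/2 = (74.7 + 31.7)/2 = 53.2°, and the critical height
H_c = (4c'/γ) · sinβ cosφ' / [1 − cos(β − φ')]
    = (4·44.9/17.7) · sin74.7°·cos31.7° / [1 − cos(43.0°)]
    = 10.147 · 0.9646·0.8508 / [1 − 0.7314]
    = 10.147 · 0.8207 / 0.2686
    = 31.00 m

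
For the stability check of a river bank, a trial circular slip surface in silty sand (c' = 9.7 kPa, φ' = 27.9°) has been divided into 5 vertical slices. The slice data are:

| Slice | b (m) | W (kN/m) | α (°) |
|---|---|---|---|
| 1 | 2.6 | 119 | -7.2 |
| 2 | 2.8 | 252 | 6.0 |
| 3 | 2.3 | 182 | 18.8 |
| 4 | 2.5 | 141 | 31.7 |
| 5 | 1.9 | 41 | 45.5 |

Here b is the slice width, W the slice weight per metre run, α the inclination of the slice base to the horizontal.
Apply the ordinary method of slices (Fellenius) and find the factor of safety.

Ordinary method of slices: FS = Σ[c'·Δl_i + (W_i cosα_i)·tanφ'] / Σ W_i sinα_i, with Δl_i = b_i / cosα_i.
Slice 1: Δl = 2.6/cos(-7.2°) = 2.621 m; N'_1 = 119·cos(-7.2°) = 118.1; c'Δl = 25.42; W sinα = -14.9
Slice 2: Δl = 2.8/cos6.0° = 2.815 m; N'_2 = 252·cos6.0° = 250.6; c'Δl = 27.31; W sinα = 26.3
Slice 3: Δl = 2.3/cos18.8° = 2.430 m; N'_3 = 182·cos18.8° = 172.3; c'Δl = 23.57; W sinα = 58.7
Slice 4: Δl = 2.5/cos31.7° = 2.938 m; N'_4 = 141·cos31.7° = 120.0; c'Δl = 28.50; W sinα = 74.1
Slice 5: Δl = 1.9/cos45.5° = 2.711 m; N'_5 = 41·cos45.5° = 28.7; c'Δl = 26.29; W sinα = 29.2
Σc'Δl = 131.1 kN/m; ΣN' = 689.7 kN/m; ΣW sinα = 173.4 kN/m
Resisting = 131.1 + 689.7·tan27.9° = 131.1 + 365.2 = 496.3 kN/m
FS = 496.3 / 173.4 = 2.862

FS = 2.86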